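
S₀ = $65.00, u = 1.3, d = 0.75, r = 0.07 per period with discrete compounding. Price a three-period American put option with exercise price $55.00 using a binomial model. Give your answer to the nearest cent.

Risk-neutral probability p = (1 + 0.07 − 0.75)/(1.3 − 0.75) = 0.3200/0.5500 = 0.5818
Terminal stock prices: S_uuu = 142.8, S_uud = 82.39, S_udd = 47.53, S_ddd = 27.42
Terminal payoffs (K − S): max(-87.81, 0) = 0, max(-27.39, 0) = 0, max(7.469, 0) = 7.469, max(27.58, 0) = 27.58
Node uu (S = 109.9): continuation = 1/1.07·[0.5818·0.0000 + 0.4182·0.0000] = 0.0000; exercise value = 0.0000 ≤ continuation, so V_uu = 0.0000
Node ud (S = 63.38): continuation = 1/1.07·[0.5818·0.0000 + 0.4182·7.4688] = 2.9190; exercise value = 0.0000 ≤ continuation, so V_ud = 2.9190
Node dd (S = 36.56): continuation = 1/1.07·[0.5818·7.4688 + 0.4182·27.5781] = 14.8394; exercise value = 18.4375 > continuation, so V_dd = 18.4375 (exercise)
Node u (S = 84.5): continuation = 1/1.07·[0.5818·0.0000 + 0.4182·2.9190] = 1.1408; exercise value = 0.0000 ≤ continuation, so V_u = 1.1408
Node d (S = 48.75): continuation = 1/1.07·[0.5818·2.9190 + 0.4182·18.4375] = 8.7930; exercise value = 6.2500 ≤ continuation, so V_d = 8.7930
Node 0 (S = 65): continuation = 1/1.07·[0.5818·1.1408 + 0.4182·8.7930] = 4.0568; exercise value = 0.0000 ≤ continuation, so V_0 = 4.0568

$4.06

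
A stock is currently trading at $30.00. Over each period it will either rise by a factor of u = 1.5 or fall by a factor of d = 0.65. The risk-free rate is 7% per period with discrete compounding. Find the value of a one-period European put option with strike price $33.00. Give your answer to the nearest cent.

$6.38

Risk-neutral probability p = (1 + 0.07 − 0.65)/(1.5 − 0.65) = 0.4200/0.8500 = 0.4941
Terminal stock prices: S_u = 45, S_d = 19.5
Terminal payoffs (K − S): max(-12, 0) = 0, max(13.5, 0) = 13.5
Node 0 (S = 30): V_0 = 1/1.07·[0.4941·0.0000 + 0.5059·13.5000] = 6.3826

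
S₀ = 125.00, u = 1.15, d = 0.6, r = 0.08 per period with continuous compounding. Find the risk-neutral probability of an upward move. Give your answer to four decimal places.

Risk-neutral probability p = (e^0.08 − 0.6)/(1.15 − 0.6) = 0.4833/0.5500 = 0.8787

p = 0.8787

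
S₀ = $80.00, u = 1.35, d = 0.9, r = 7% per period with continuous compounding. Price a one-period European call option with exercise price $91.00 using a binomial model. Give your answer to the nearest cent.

$6.08

Risk-neutral probability p = (e^0.07 − 0.9)/(1.35 − 0.9) = 0.1725/0.4500 = 0.3834
Terminal stock prices: S_u = 108, S_d = 72
Terminal payoffs (S − K): max(17, 0) = 17, max(-19, 0) = 0
Node 0 (S = 80): V_0 = e^(−0.07)·[0.3834·17.0000 + 0.6166·0.0000] = 6.0764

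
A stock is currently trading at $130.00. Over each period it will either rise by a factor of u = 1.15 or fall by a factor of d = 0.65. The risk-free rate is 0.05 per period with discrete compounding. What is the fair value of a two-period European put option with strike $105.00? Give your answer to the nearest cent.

Risk-neutral probability p = (1 + 0.05 − 0.65)/(1.15 − 0.65) = 0.4000/0.5000 = 0.8000
Terminal stock prices: S_uu = 171.9, S_ud = 97.17, S_dd = 54.93
Terminal payoffs (K − S): max(-66.92, 0) = 0, max(7.825, 0) = 7.825, max(50.07, 0) = 50.07
Node u (S = 149.5): V_u = 1/1.05·[0.8000·0.0000 + 0.2000·7.8250] = 1.4905
Node d (S = 84.5): V_d = 1/1.05·[0.8000·7.8250 + 0.2000·50.0750] = 15.5000
Node 0 (S = 130): V_0 = 1/1.05·[0.8000·1.4905 + 0.2000·15.5000] = 4.0880

$4.09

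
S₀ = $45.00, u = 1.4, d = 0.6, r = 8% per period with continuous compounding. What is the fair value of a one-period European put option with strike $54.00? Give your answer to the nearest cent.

$9.87

Risk-neutral probability p = (e^0.08 − 0.6)/(1.4 − 0.6) = 0.4833/0.8000 = 0.6041
Terminal stock prices: S_u = 63, S_d = 27
Terminal payoffs (K − S): max(-9, 0) = 0, max(27, 0) = 27
Node 0 (S = 45): V_0 = e^(−0.08)·[0.6041·0.0000 + 0.3959·27.0000] = 9.8672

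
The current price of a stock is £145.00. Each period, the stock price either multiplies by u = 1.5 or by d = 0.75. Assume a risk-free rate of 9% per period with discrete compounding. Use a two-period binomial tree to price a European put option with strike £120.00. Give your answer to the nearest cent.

Risk-neutral probability p = (1 + 0.09 − 0.75)/(1.5 − 0.75) = 0.3400/0.7500 = 0.4533
Terminal stock prices: S_uu = 326.2, S_ud = 163.1, S_dd = 81.56
Terminal payoffs (K − S): max(-206.2, 0) = 0, max(-43.12, 0) = 0, max(38.44, 0) = 38.44
Node u (S = 217.5): V_u = 1/1.09·[0.4533·0.0000 + 0.5467·0.0000] = 0.0000
Node d (S = 108.8): V_d = 1/1.09·[0.4533·0.0000 + 0.5467·38.4375] = 19.2775
Node 0 (S = 145): V_0 = 1/1.09·[0.4533·0.0000 + 0.5467·19.2775] = 9.6682

£9.67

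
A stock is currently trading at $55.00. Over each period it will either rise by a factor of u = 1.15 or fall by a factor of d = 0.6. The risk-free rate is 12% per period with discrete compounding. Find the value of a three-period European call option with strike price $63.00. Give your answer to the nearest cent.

$12.42

Risk-neutral probability p = (1 + 0.12 − 0.6)/(1.15 − 0.6) = 0.5200/0.5500 = 0.9455
Terminal stock prices: S_uuu = 83.65, S_uud = 43.64, S_udd = 22.77, S_ddd = 11.88
Terminal payoffs (S − K): max(20.65, 0) = 20.65, max(-19.36, 0) = 0, max(-40.23, 0) = 0, max(-51.12, 0) = 0
Node uu (S = 72.74): V_uu = 1/1.12·[0.9455·20.6481 + 0.0545·0.0000] = 17.4302
Node ud (S = 37.95): V_ud = 1/1.12·[0.9455·0.0000 + 0.0545·0.0000] = 0.0000
Node dd (S = 19.8): V_dd = 1/1.12·[0.9455·0.0000 + 0.0545·0.0000] = 0.0000
Node u (S = 63.25): V_u = 1/1.12·[0.9455·17.4302 + 0.0545·0.0000] = 14.7138
Node d (S = 33): V_d = 1/1.12·[0.9455·0.0000 + 0.0545·0.0000] = 0.0000
Node 0 (S = 55): V_0 = 1/1.12·[0.9455·14.7138 + 0.0545·0.0000] = 12.4208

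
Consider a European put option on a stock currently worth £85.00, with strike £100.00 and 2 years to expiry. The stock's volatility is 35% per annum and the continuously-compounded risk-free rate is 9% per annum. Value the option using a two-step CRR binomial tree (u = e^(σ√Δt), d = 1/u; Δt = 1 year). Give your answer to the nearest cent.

£16.20

CRR parameters: u = e^(σ√Δt) = e^(0.35·√1) = 1.4191, d = 1/u = 0.7047
Per-period rate: rΔt = 0.09·1 = 0.09, so R = e^0.09 = 1.0942
Risk-neutral probability p = (e^0.09 − 0.7047)/(1.4191 − 0.7047) = 0.3895/0.7144 = 0.5452
Terminal stock prices: S_uu = 171.2, S_ud = 85, S_dd = 42.21
Terminal payoffs (K − S): max(-71.17, 0) = 0, max(15, 0) = 15, max(57.79, 0) = 57.79
Node u (S = 120.6): V_u = e^(−0.09)·[0.5452·0.0000 + 0.4548·15.0000] = 6.2347
Node d (S = 59.9): V_d = e^(−0.09)·[0.5452·15.0000 + 0.4548·57.7902] = 31.4946
Node 0 (S = 85): V_0 = e^(−0.09)·[0.5452·6.2347 + 0.4548·31.4946] = 16.1973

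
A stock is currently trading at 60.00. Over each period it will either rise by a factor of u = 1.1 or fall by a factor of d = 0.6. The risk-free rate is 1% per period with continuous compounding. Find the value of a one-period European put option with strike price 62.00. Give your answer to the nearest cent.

4.63

Risk-neutral probability p = (e^0.01 − 0.6)/(1.1 − 0.6) = 0.4101/0.5000 = 0.8201
Terminal stock prices: S_u = 66, S_d = 36
Terminal payoffs (K − S): max(-4, 0) = 0, max(26, 0) = 26
Node 0 (S = 60): V_0 = e^(−0.01)·[0.8201·0.0000 + 0.1799·26.0000] = 4.6309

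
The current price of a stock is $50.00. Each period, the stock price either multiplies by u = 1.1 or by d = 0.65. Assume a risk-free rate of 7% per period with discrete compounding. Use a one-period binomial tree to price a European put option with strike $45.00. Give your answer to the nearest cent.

Risk-neutral probability p = (1 + 0.07 − 0.65)/(1.1 − 0.65) = 0.4200/0.4500 = 0.9333
Terminal stock prices: S_u = 55, S_d = 32.5
Terminal payoffs (K − S): max(-10, 0) = 0, max(12.5, 0) = 12.5
Node 0 (S = 50): V_0 = 1/1.07·[0.9333·0.0000 + 0.0667·12.5000] = 0.7788

$0.78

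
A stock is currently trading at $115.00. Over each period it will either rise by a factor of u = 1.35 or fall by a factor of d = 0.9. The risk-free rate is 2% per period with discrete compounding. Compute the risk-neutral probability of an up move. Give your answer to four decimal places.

p = 0.2667

Risk-neutral probability p = (1 + 0.02 − 0.9)/(1.35 − 0.9) = 0.1200/0.4500 = 0.2667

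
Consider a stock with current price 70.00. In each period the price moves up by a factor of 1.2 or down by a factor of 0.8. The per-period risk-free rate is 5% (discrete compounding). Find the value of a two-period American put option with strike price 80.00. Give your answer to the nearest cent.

Risk-neutral probability p = (1 + 0.05 − 0.8)/(1.2 − 0.8) = 0.2500/0.4000 = 0.6250
Terminal stock prices: S_uu = 100.8, S_ud = 67.2, S_dd = 44.8
Terminal payoffs (K − S): max(-20.8, 0) = 0, max(12.8, 0) = 12.8, max(35.2, 0) = 35.2
Node u (S = 84): continuation = 1/1.05·[0.6250·0.0000 + 0.3750·12.8000] = 4.5714; exercise value = 0.0000 ≤ continuation, so V_u = 4.5714
Node d (S = 56): continuation = 1/1.05·[0.6250·12.8000 + 0.3750·35.2000] = 20.1905; exercise value = 24.0000 > continuation, so V_d = 24.0000 (exercise)
Node 0 (S = 70): continuation = 1/1.05·[0.6250·4.5714 + 0.3750·24.0000] = 11.2925; exercise value = 10.0000 ≤ continuation, so V_0 = 11.2925

11.29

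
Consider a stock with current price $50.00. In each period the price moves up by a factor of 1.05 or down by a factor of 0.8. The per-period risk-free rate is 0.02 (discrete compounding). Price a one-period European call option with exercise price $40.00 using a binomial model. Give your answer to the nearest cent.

Risk-neutral probability p = (1 + 0.02 − 0.8)/(1.05 − 0.8) = 0.2200/0.2500 = 0.8800
Terminal stock prices: S_u = 52.5, S_d = 40
Terminal payoffs (S − K): max(12.5, 0) = 12.5, max(0, 0) = 0
Node 0 (S = 50): V_0 = 1/1.02·[0.8800·12.5000 + 0.1200·0.0000] = 10.7843

$10.78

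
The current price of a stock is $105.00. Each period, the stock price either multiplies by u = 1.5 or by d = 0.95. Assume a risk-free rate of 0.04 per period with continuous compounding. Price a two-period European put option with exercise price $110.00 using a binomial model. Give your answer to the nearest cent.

Risk-neutral probability p = (e^0.04 − 0.95)/(1.5 − 0.95) = 0.0908/0.5500 = 0.1651
Terminal stock prices: S_uu = 236.2, S_ud = 149.6, S_dd = 94.76
Terminal payoffs (K − S): max(-126.2, 0) = 0, max(-39.62, 0) = 0, max(15.24, 0) = 15.24
Node u (S = 157.5): V_u = e^(−0.04)·[0.1651·0.0000 + 0.8349·0.0000] = 0.0000
Node d (S = 99.75): V_d = e^(−0.04)·[0.1651·0.0000 + 0.8349·15.2375] = 12.2228
Node 0 (S = 105): V_0 = e^(−0.04)·[0.1651·0.0000 + 0.8349·12.2228] = 9.8046

$9.80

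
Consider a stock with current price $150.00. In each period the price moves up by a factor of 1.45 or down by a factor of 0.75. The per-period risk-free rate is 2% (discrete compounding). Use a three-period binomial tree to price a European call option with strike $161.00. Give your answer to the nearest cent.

Risk-neutral probability p = (1 + 0.02 − 0.75)/(1.45 − 0.75) = 0.2700/0.7000 = 0.3857
Terminal stock prices: S_uuu = 457.3, S_uud = 236.5, S_udd = 122.3, S_ddd = 63.28
Terminal payoffs (S − K): max(296.3, 0) = 296.3, max(75.53, 0) = 75.53, max(-38.66, 0) = 0, max(-97.72, 0) = 0
Node uu (S = 315.4): V_uu = 1/1.02·[0.3857·296.2937 + 0.6143·75.5312] = 157.5319
Node ud (S = 163.1): V_ud = 1/1.02·[0.3857·75.5312 + 0.6143·0.0000] = 28.5622
Node dd (S = 84.38): V_dd = 1/1.02·[0.3857·0.0000 + 0.6143·0.0000] = 0.0000
Node u (S = 217.5): V_u = 1/1.02·[0.3857·157.5319 + 0.6143·28.5622] = 76.7722
Node d (S = 112.5): V_d = 1/1.02·[0.3857·28.5622 + 0.6143·0.0000] = 10.8008
Node 0 (S = 150): V_0 = 1/1.02·[0.3857·76.7722 + 0.6143·10.8008] = 35.5362

$35.54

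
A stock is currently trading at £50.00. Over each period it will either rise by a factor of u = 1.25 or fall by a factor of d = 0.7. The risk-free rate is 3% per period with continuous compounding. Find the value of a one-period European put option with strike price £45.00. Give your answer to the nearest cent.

£3.87

Risk-neutral probability p = (e^0.03 − 0.7)/(1.25 − 0.7) = 0.3305/0.5500 = 0.6008
Terminal stock prices: S_u = 62.5, S_d = 35
Terminal payoffs (K − S): max(-17.5, 0) = 0, max(10, 0) = 10
Node 0 (S = 50): V_0 = e^(−0.03)·[0.6008·0.0000 + 0.3992·10.0000] = 3.8738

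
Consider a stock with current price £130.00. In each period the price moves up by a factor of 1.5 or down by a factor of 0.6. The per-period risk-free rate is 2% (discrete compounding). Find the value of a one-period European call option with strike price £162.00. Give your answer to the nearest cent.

Risk-neutral probability p = (1 + 0.02 − 0.6)/(1.5 − 0.6) = 0.4200/0.9000 = 0.4667
Terminal stock prices: S_u = 195, S_d = 78
Terminal payoffs (S − K): max(33, 0) = 33, max(-84, 0) = 0
Node 0 (S = 130): V_0 = 1/1.02·[0.4667·33.0000 + 0.5333·0.0000] = 15.0980

£15.10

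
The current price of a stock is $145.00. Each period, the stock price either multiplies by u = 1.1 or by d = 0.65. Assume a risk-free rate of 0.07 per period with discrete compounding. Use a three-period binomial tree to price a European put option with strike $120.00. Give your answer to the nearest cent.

Risk-neutral probability p = (1 + 0.07 − 0.65)/(1.1 − 0.65) = 0.4200/0.4500 = 0.9333
Terminal stock prices: S_uuu = 193, S_uud = 114, S_udd = 67.39, S_ddd = 39.82
Terminal payoffs (K − S): max(-73, 0) = 0, max(5.957, 0) = 5.957, max(52.61, 0) = 52.61, max(80.18, 0) = 80.18
Node uu (S = 175.5): V_uu = 1/1.07·[0.9333·0.0000 + 0.0667·5.9575] = 0.3712
Node ud (S = 103.7): V_ud = 1/1.07·[0.9333·5.9575 + 0.0667·52.6112] = 8.4745
Node dd (S = 61.26): V_dd = 1/1.07·[0.9333·52.6112 + 0.0667·80.1794] = 50.8870
Node u (S = 159.5): V_u = 1/1.07·[0.9333·0.3712 + 0.0667·8.4745] = 0.8518
Node d (S = 94.25): V_d = 1/1.07·[0.9333·8.4745 + 0.0667·50.8870] = 10.5626
Node 0 (S = 145): V_0 = 1/1.07·[0.9333·0.8518 + 0.0667·10.5626] = 1.4011

$1.40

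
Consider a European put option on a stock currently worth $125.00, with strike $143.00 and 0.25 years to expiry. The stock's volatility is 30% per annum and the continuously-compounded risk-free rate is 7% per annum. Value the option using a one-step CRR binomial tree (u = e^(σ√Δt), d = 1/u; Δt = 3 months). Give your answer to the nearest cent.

$16.66

CRR parameters: u = e^(σ√Δt) = e^(0.3·√0.25) = 1.1618, d = 1/u = 0.8607
Per-period rate: rΔt = 0.07·0.25 = 0.0175, so R = e^0.0175 = 1.0177
Risk-neutral probability p = (e^0.0175 − 0.8607)/(1.1618 − 0.8607) = 0.1569/0.3011 = 0.5212
Terminal stock prices: S_u = 145.2, S_d = 107.6
Terminal payoffs (K − S): max(-2.229, 0) = 0, max(35.41, 0) = 35.41
Node 0 (S = 125): V_0 = e^(−0.0175)·[0.5212·0.0000 + 0.4788·35.4115] = 16.6610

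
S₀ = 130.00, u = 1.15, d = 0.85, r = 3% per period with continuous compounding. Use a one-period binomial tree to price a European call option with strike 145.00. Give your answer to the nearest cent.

2.63

Risk-neutral probability p = (e^0.03 − 0.85)/(1.15 − 0.85) = 0.1805/0.3000 = 0.6015
Terminal stock prices: S_u = 149.5, S_d = 110.5
Terminal payoffs (S − K): max(4.5, 0) = 4.5, max(-34.5, 0) = 0
Node 0 (S = 130): V_0 = e^(−0.03)·[0.6015·4.5000 + 0.3985·0.0000] = 2.6268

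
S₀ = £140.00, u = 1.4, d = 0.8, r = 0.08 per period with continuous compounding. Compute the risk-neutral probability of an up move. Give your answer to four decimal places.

Risk-neutral probability p = (e^0.08 − 0.8)/(1.4 − 0.8) = 0.2833/0.6000 = 0.4721

p = 0.4721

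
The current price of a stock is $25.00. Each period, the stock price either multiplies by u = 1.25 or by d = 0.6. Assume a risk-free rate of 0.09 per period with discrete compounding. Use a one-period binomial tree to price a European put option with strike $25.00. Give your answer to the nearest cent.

Risk-neutral probability p = (1 + 0.09 − 0.6)/(1.25 − 0.6) = 0.4900/0.6500 = 0.7538
Terminal stock prices: S_u = 31.25, S_d = 15
Terminal payoffs (K − S): max(-6.25, 0) = 0, max(10, 0) = 10
Node 0 (S = 25): V_0 = 1/1.09·[0.7538·0.0000 + 0.2462·10.0000] = 2.2583

$2.26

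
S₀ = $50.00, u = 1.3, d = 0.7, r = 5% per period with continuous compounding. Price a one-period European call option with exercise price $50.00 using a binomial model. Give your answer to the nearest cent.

Risk-neutral probability p = (e^0.05 − 0.7)/(1.3 − 0.7) = 0.3513/0.6000 = 0.5855
Terminal stock prices: S_u = 65, S_d = 35
Terminal payoffs (S − K): max(15, 0) = 15, max(-15, 0) = 0
Node 0 (S = 50): V_0 = e^(−0.05)·[0.5855·15.0000 + 0.4145·0.0000] = 8.3535

$8.35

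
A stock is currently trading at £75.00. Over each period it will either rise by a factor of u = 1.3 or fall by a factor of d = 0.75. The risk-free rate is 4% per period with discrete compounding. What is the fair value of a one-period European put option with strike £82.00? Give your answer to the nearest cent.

Risk-neutral probability p = (1 + 0.04 − 0.75)/(1.3 − 0.75) = 0.2900/0.5500 = 0.5273
Terminal stock prices: S_u = 97.5, S_d = 56.25
Terminal payoffs (K − S): max(-15.5, 0) = 0, max(25.75, 0) = 25.75
Node 0 (S = 75): V_0 = 1/1.04·[0.5273·0.0000 + 0.4727·25.7500] = 11.7045

£11.70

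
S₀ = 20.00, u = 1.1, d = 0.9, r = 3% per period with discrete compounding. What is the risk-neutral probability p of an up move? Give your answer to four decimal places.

p = 0.6500

Risk-neutral probability p = (1 + 0.03 − 0.9)/(1.1 − 0.9) = 0.1300/0.2000 = 0.6500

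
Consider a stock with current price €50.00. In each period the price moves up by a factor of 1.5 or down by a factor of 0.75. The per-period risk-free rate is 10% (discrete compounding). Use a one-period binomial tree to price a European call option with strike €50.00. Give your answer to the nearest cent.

Risk-neutral probability p = (1 + 0.1 − 0.75)/(1.5 − 0.75) = 0.3500/0.7500 = 0.4667
Terminal stock prices: S_u = 75, S_d = 37.5
Terminal payoffs (S − K): max(25, 0) = 25, max(-12.5, 0) = 0
Node 0 (S = 50): V_0 = 1/1.1·[0.4667·25.0000 + 0.5333·0.0000] = 10.6061

€10.61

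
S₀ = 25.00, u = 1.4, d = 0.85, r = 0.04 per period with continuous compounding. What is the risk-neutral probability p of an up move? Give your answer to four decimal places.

Risk-neutral probability p = (e^0.04 − 0.85)/(1.4 − 0.85) = 0.1908/0.5500 = 0.3469

p = 0.3469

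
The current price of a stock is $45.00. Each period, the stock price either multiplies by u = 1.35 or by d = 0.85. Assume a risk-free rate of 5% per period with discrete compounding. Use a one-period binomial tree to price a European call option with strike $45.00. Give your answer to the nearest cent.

Risk-neutral probability p = (1 + 0.05 − 0.85)/(1.35 − 0.85) = 0.2000/0.5000 = 0.4000
Terminal stock prices: S_u = 60.75, S_d = 38.25
Terminal payoffs (S − K): max(15.75, 0) = 15.75, max(-6.75, 0) = 0
Node 0 (S = 45): V_0 = 1/1.05·[0.4000·15.7500 + 0.6000·0.0000] = 6.0000

$6.00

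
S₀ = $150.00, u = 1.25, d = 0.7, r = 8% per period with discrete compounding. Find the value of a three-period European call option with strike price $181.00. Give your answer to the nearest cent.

$29.31

Risk-neutral probability p = (1 + 0.08 − 0.7)/(1.25 − 0.7) = 0.3800/0.5500 = 0.6909
Terminal stock prices: S_uuu = 293, S_uud = 164.1, S_udd = 91.87, S_ddd = 51.45
Terminal payoffs (S − K): max(112, 0) = 112, max(-16.94, 0) = 0, max(-89.13, 0) = 0, max(-129.6, 0) = 0
Node uu (S = 234.4): V_uu = 1/1.08·[0.6909·111.9688 + 0.3091·0.0000] = 71.6298
Node ud (S = 131.2): V_ud = 1/1.08·[0.6909·0.0000 + 0.3091·0.0000] = 0.0000
Node dd (S = 73.5): V_dd = 1/1.08·[0.6909·0.0000 + 0.3091·0.0000] = 0.0000
Node u (S = 187.5): V_u = 1/1.08·[0.6909·71.6298 + 0.3091·0.0000] = 45.8238
Node d (S = 105): V_d = 1/1.08·[0.6909·0.0000 + 0.3091·0.0000] = 0.0000
Node 0 (S = 150): V_0 = 1/1.08·[0.6909·45.8238 + 0.3091·0.0000] = 29.3149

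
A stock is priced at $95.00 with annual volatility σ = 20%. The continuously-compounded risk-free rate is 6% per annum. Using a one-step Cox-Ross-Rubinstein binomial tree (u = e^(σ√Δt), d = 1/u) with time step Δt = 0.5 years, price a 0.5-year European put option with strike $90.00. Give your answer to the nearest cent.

$3.13

CRR parameters: u = e^(σ√Δt) = e^(0.2·√0.5) = 1.1519, d = 1/u = 0.8681
Per-period rate: rΔt = 0.06·0.5 = 0.03, so R = e^0.03 = 1.0305
Risk-neutral probability p = (e^0.03 − 0.8681)/(1.1519 − 0.8681) = 0.1623/0.2838 = 0.5720
Terminal stock prices: S_u = 109.4, S_d = 82.47
Terminal payoffs (K − S): max(-19.43, 0) = 0, max(7.528, 0) = 7.528
Node 0 (S = 95): V_0 = e^(−0.03)·[0.5720·0.0000 + 0.4280·7.5283] = 3.1267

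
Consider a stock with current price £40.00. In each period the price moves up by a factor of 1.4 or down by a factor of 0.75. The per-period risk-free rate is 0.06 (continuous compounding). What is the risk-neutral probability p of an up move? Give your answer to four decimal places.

p = 0.4797

Risk-neutral probability p = (e^0.06 − 0.75)/(1.4 − 0.75) = 0.3118/0.6500 = 0.4797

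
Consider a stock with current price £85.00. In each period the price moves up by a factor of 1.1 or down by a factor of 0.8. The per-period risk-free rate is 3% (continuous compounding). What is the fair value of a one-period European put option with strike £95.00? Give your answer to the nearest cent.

Risk-neutral probability p = (e^0.03 − 0.8)/(1.1 − 0.8) = 0.2305/0.3000 = 0.7682
Terminal stock prices: S_u = 93.5, S_d = 68
Terminal payoffs (K − S): max(1.5, 0) = 1.5, max(27, 0) = 27
Node 0 (S = 85): V_0 = e^(−0.03)·[0.7682·1.5000 + 0.2318·27.0000] = 7.1923

£7.19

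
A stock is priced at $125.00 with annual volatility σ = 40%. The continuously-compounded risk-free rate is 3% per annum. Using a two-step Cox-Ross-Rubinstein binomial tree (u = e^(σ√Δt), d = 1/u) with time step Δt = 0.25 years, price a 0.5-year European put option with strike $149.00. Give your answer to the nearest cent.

CRR parameters: u = e^(σ√Δt) = e^(0.4·√0.25) = 1.2214, d = 1/u = 0.8187
Per-period rate: rΔt = 0.03·0.25 = 0.0075, so R = e^0.0075 = 1.0075
Risk-neutral probability p = (e^0.0075 − 0.8187)/(1.2214 − 0.8187) = 0.1888/0.4027 = 0.4689
Terminal stock prices: S_uu = 186.5, S_ud = 125, S_dd = 83.79
Terminal payoffs (K − S): max(-37.48, 0) = 0, max(24, 0) = 24, max(65.21, 0) = 65.21
Node u (S = 152.7): V_u = e^(−0.0075)·[0.4689·0.0000 + 0.5311·24.0000] = 12.6521
Node d (S = 102.3): V_d = e^(−0.0075)·[0.4689·24.0000 + 0.5311·65.2100] = 45.5453
Node 0 (S = 125): V_0 = e^(−0.0075)·[0.4689·12.6521 + 0.5311·45.5453] = 29.8979

$29.90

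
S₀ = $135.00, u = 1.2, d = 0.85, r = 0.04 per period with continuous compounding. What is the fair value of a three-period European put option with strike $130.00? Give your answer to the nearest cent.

Risk-neutral probability p = (e^0.04 − 0.85)/(1.2 − 0.85) = 0.1908/0.3500 = 0.5452
Terminal stock prices: S_uuu = 233.3, S_uud = 165.2, S_udd = 117, S_ddd = 82.91
Terminal payoffs (K − S): max(-103.3, 0) = 0, max(-35.24, 0) = 0, max(12.96, 0) = 12.96, max(47.09, 0) = 47.09
Node uu (S = 194.4): V_uu = e^(−0.04)·[0.5452·0.0000 + 0.4548·0.0000] = 0.0000
Node ud (S = 137.7): V_ud = e^(−0.04)·[0.5452·0.0000 + 0.4548·12.9550] = 5.6612
Node dd (S = 97.54): V_dd = e^(−0.04)·[0.5452·12.9550 + 0.4548·47.0931] = 27.3651
Node u (S = 162): V_u = e^(−0.04)·[0.5452·0.0000 + 0.4548·5.6612] = 2.4739
Node d (S = 114.8): V_d = e^(−0.04)·[0.5452·5.6612 + 0.4548·27.3651] = 14.9237
Node 0 (S = 135): V_0 = e^(−0.04)·[0.5452·2.4739 + 0.4548·14.9237] = 7.8174

$7.82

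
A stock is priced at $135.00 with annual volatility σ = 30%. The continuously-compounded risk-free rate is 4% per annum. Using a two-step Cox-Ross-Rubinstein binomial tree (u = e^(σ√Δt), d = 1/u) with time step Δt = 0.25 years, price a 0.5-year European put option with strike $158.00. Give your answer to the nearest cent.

$25.71

CRR parameters: u = e^(σ√Δt) = e^(0.3·√0.25) = 1.1618, d = 1/u = 0.8607
Per-period rate: rΔt = 0.04·0.25 = 0.01, so R = e^0.01 = 1.0101
Risk-neutral probability p = (e^0.01 − 0.8607)/(1.1618 − 0.8607) = 0.1493/0.3011 = 0.4959
Terminal stock prices: S_uu = 182.2, S_ud = 135, S_dd = 100
Terminal payoffs (K − S): max(-24.23, 0) = 0, max(23, 0) = 23, max(57.99, 0) = 57.99
Node u (S = 156.8): V_u = e^(−0.01)·[0.4959·0.0000 + 0.5041·23.0000] = 11.4779
Node d (S = 116.2): V_d = e^(−0.01)·[0.4959·23.0000 + 0.5041·57.9895] = 40.2323
Node 0 (S = 135): V_0 = e^(−0.01)·[0.4959·11.4779 + 0.5041·40.2323] = 25.7133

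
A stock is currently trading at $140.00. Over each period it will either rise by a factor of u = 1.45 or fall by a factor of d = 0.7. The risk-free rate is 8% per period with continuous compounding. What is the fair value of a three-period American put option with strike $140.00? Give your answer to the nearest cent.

$22.85

Risk-neutral probability p = (e^0.08 − 0.7)/(1.45 − 0.7) = 0.3833/0.7500 = 0.5110
Terminal stock prices: S_uuu = 426.8, S_uud = 206, S_udd = 99.47, S_ddd = 48.02
Terminal payoffs (K − S): max(-286.8, 0) = 0, max(-66.05, 0) = 0, max(40.53, 0) = 40.53, max(91.98, 0) = 91.98
Node uu (S = 294.4): continuation = e^(−0.08)·[0.5110·0.0000 + 0.4890·0.0000] = 0.0000; exercise value = 0.0000 ≤ continuation, so V_uu = 0.0000
Node ud (S = 142.1): continuation = e^(−0.08)·[0.5110·0.0000 + 0.4890·40.5300] = 18.2936; exercise value = 0.0000 ≤ continuation, so V_ud = 18.2936
Node dd (S = 68.6): continuation = e^(−0.08)·[0.5110·40.5300 + 0.4890·91.9800] = 60.6363; exercise value = 71.4000 > continuation, so V_dd = 71.4000 (exercise)
Node u (S = 203): continuation = e^(−0.08)·[0.5110·0.0000 + 0.4890·18.2936] = 8.2569; exercise value = 0.0000 ≤ continuation, so V_u = 8.2569
Node d (S = 98): continuation = e^(−0.08)·[0.5110·18.2936 + 0.4890·71.4000] = 40.8571; exercise value = 42.0000 > continuation, so V_d = 42.0000 (exercise)
Node 0 (S = 140): continuation = e^(−0.08)·[0.5110·8.2569 + 0.4890·42.0000] = 22.8523; exercise value = 0.0000 ≤ continuation, so V_0 = 22.8523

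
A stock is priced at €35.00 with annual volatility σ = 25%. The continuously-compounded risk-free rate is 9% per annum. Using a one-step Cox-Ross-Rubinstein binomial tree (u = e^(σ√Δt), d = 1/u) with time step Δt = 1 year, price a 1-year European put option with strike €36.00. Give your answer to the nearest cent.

€3.00

CRR parameters: u = e^(σ√Δt) = e^(0.25·√1) = 1.2840, d = 1/u = 0.7788
Per-period rate: rΔt = 0.09·1 = 0.09, so R = e^0.09 = 1.0942
Risk-neutral probability p = (e^0.09 − 0.7788)/(1.2840 − 0.7788) = 0.3154/0.5052 = 0.6242
Terminal stock prices: S_u = 44.94, S_d = 27.26
Terminal payoffs (K − S): max(-8.941, 0) = 0, max(8.742, 0) = 8.742
Node 0 (S = 35): V_0 = e^(−0.09)·[0.6242·0.0000 + 0.3758·8.7420] = 3.0023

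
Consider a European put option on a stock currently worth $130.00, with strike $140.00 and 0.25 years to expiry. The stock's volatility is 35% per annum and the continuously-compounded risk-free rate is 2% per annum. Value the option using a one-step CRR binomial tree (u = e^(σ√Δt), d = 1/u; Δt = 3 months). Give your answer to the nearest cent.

$16.26

CRR parameters: u = e^(σ√Δt) = e^(0.35·√0.25) = 1.1912, d = 1/u = 0.8395
Per-period rate: rΔt = 0.02·0.25 = 0.005, so R = e^0.005 = 1.0050
Risk-neutral probability p = (e^0.005 − 0.8395)/(1.1912 − 0.8395) = 0.1656/0.3518 = 0.4706
Terminal stock prices: S_u = 154.9, S_d = 109.1
Terminal payoffs (K − S): max(-14.86, 0) = 0, max(30.87, 0) = 30.87
Node 0 (S = 130): V_0 = e^(−0.005)·[0.4706·0.0000 + 0.5294·30.8706] = 16.2611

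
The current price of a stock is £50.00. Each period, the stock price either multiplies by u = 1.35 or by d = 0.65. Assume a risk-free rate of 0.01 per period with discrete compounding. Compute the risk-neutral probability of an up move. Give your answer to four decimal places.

Risk-neutral probability p = (1 + 0.01 − 0.65)/(1.35 − 0.65) = 0.3600/0.7000 = 0.5143

p = 0.5143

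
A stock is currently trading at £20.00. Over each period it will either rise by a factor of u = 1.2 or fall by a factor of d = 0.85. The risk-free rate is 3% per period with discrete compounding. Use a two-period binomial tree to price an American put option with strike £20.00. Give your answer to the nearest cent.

£1.41

Risk-neutral probability p = (1 + 0.03 − 0.85)/(1.2 − 0.85) = 0.1800/0.3500 = 0.5143
Terminal stock prices: S_uu = 28.8, S_ud = 20.4, S_dd = 14.45
Terminal payoffs (K − S): max(-8.8, 0) = 0, max(-0.4, 0) = 0, max(5.55, 0) = 5.55
Node u (S = 24): continuation = 1/1.03·[0.5143·0.0000 + 0.4857·0.0000] = 0.0000; exercise value = 0.0000 ≤ continuation, so V_u = 0.0000
Node d (S = 17): continuation = 1/1.03·[0.5143·0.0000 + 0.4857·5.5500] = 2.6172; exercise value = 3.0000 > continuation, so V_d = 3.0000 (exercise)
Node 0 (S = 20): continuation = 1/1.03·[0.5143·0.0000 + 0.4857·3.0000] = 1.4147; exercise value = 0.0000 ≤ continuation, so V_0 = 1.4147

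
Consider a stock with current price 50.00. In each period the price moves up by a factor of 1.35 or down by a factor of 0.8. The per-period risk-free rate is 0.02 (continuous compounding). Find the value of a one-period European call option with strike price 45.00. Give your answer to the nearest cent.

8.83

Risk-neutral probability p = (e^0.02 − 0.8)/(1.35 − 0.8) = 0.2202/0.5500 = 0.4004
Terminal stock prices: S_u = 67.5, S_d = 40
Terminal payoffs (S − K): max(22.5, 0) = 22.5, max(-5, 0) = 0
Node 0 (S = 50): V_0 = e^(−0.02)·[0.4004·22.5000 + 0.5996·0.0000] = 8.8299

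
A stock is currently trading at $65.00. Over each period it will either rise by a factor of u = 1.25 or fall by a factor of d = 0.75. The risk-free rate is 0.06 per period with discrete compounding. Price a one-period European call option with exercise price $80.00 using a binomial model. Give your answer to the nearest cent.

$0.73

Risk-neutral probability p = (1 + 0.06 − 0.75)/(1.25 − 0.75) = 0.3100/0.5000 = 0.6200
Terminal stock prices: S_u = 81.25, S_d = 48.75
Terminal payoffs (S − K): max(1.25, 0) = 1.25, max(-31.25, 0) = 0
Node 0 (S = 65): V_0 = 1/1.06·[0.6200·1.2500 + 0.3800·0.0000] = 0.7311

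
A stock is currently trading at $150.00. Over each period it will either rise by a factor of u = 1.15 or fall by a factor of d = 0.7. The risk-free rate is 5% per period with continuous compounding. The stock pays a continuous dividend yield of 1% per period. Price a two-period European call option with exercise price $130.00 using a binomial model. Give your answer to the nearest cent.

$35.49

Per-period risk-free factor R = e^0.05 = 1.0513; dividend-adjusted growth = e^(0.05−0.01) = 1.0408.
Risk-neutral probability p = (1.0408 − 0.7)/(1.15 − 0.7) = 0.3408/0.4500 = 0.7574
Terminal stock prices: S_uu = 198.4, S_ud = 120.7, S_dd = 73.5
Terminal payoffs (S − K): max(68.37, 0) = 68.37, max(-9.25, 0) = 0, max(-56.5, 0) = 0
Node u (S = 172.5): V_u = e^(−0.05)·[0.7574·68.3750 + 0.2426·0.0000] = 49.2588
Node d (S = 105): V_d = e^(−0.05)·[0.7574·0.0000 + 0.2426·0.0000] = 0.0000
Node 0 (S = 150): V_0 = e^(−0.05)·[0.7574·49.2588 + 0.2426·0.0000] = 35.4870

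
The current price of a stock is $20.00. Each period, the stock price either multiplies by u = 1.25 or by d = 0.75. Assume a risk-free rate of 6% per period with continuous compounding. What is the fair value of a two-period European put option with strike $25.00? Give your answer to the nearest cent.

Risk-neutral probability p = (e^0.06 − 0.75)/(1.25 − 0.75) = 0.3118/0.5000 = 0.6237
Terminal stock prices: S_uu = 31.25, S_ud = 18.75, S_dd = 11.25
Terminal payoffs (K − S): max(-6.25, 0) = 0, max(6.25, 0) = 6.25, max(13.75, 0) = 13.75
Node u (S = 25): V_u = e^(−0.06)·[0.6237·0.0000 + 0.3763·6.2500] = 2.2151
Node d (S = 15): V_d = e^(−0.06)·[0.6237·6.2500 + 0.3763·13.7500] = 8.5441
Node 0 (S = 20): V_0 = e^(−0.06)·[0.6237·2.2151 + 0.3763·8.5441] = 4.3292

$4.33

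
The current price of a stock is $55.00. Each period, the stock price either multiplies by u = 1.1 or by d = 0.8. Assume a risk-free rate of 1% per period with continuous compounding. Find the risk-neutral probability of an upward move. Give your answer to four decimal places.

p = 0.7002

Risk-neutral probability p = (e^0.01 − 0.8)/(1.1 − 0.8) = 0.2101/0.3000 = 0.7002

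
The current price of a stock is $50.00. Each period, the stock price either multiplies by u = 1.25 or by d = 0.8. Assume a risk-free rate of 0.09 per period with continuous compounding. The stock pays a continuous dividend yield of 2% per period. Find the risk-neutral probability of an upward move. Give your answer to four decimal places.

p = 0.6056

Per-period risk-free factor R = e^0.09 = 1.0942; dividend-adjusted growth = e^(0.09−0.02) = 1.0725.
Risk-neutral probability p = (1.0725 − 0.8)/(1.25 − 0.8) = 0.2725/0.4500 = 0.6056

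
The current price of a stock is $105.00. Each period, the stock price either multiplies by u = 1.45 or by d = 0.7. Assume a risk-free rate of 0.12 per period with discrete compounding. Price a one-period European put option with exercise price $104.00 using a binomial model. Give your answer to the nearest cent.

$11.98

Risk-neutral probability p = (1 + 0.12 − 0.7)/(1.45 − 0.7) = 0.4200/0.7500 = 0.5600
Terminal stock prices: S_u = 152.2, S_d = 73.5
Terminal payoffs (K − S): max(-48.25, 0) = 0, max(30.5, 0) = 30.5
Node 0 (S = 105): V_0 = 1/1.12·[0.5600·0.0000 + 0.4400·30.5000] = 11.9821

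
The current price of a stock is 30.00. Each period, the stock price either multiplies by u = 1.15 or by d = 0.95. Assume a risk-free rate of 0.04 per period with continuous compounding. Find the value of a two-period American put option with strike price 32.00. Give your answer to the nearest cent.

Risk-neutral probability p = (e^0.04 − 0.95)/(1.15 − 0.95) = 0.0908/0.2000 = 0.4541
Terminal stock prices: S_uu = 39.67, S_ud = 32.77, S_dd = 27.07
Terminal payoffs (K − S): max(-7.675, 0) = 0, max(-0.775, 0) = 0, max(4.925, 0) = 4.925
Node u (S = 34.5): continuation = e^(−0.04)·[0.4541·0.0000 + 0.5459·0.0000] = 0.0000; exercise value = 0.0000 ≤ continuation, so V_u = 0.0000
Node d (S = 28.5): continuation = e^(−0.04)·[0.4541·0.0000 + 0.5459·4.9250] = 2.5834; exercise value = 3.5000 > continuation, so V_d = 3.5000 (exercise)
Node 0 (S = 30): continuation = e^(−0.04)·[0.4541·0.0000 + 0.5459·3.5000] = 1.8359; exercise value = 2.0000 > continuation, so V_0 = 2.0000 (exercise)

2.00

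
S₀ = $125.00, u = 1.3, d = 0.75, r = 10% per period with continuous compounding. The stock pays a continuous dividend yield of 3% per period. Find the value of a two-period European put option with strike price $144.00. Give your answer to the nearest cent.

Per-period risk-free factor R = e^0.1 = 1.1052; dividend-adjusted growth = e^(0.1−0.03) = 1.0725.
Risk-neutral probability p = (1.0725 − 0.75)/(1.3 − 0.75) = 0.3225/0.5500 = 0.5864
Terminal stock prices: S_uu = 211.3, S_ud = 121.9, S_dd = 70.31
Terminal payoffs (K − S): max(-67.25, 0) = 0, max(22.12, 0) = 22.12, max(73.69, 0) = 73.69
Node u (S = 162.5): V_u = e^(−0.1)·[0.5864·0.0000 + 0.4136·22.1250] = 8.2805
Node d (S = 93.75): V_d = e^(−0.1)·[0.5864·22.1250 + 0.4136·73.6875] = 39.3173
Node 0 (S = 125): V_0 = e^(−0.1)·[0.5864·8.2805 + 0.4136·39.3173] = 19.1084

$19.11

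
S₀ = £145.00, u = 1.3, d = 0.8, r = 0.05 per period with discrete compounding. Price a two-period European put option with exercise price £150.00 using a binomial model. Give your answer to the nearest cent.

£12.97

Risk-neutral probability p = (1 + 0.05 − 0.8)/(1.3 − 0.8) = 0.2500/0.5000 = 0.5000
Terminal stock prices: S_uu = 245.1, S_ud = 150.8, S_dd = 92.8
Terminal payoffs (K − S): max(-95.05, 0) = 0, max(-0.8, 0) = 0, max(57.2, 0) = 57.2
Node u (S = 188.5): V_u = 1/1.05·[0.5000·0.0000 + 0.5000·0.0000] = 0.0000
Node d (S = 116): V_d = 1/1.05·[0.5000·0.0000 + 0.5000·57.2000] = 27.2381
Node 0 (S = 145): V_0 = 1/1.05·[0.5000·0.0000 + 0.5000·27.2381] = 12.9705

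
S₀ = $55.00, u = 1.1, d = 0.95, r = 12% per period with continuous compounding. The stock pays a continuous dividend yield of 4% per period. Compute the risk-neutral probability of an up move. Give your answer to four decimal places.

p = 0.8886

Per-period risk-free factor R = e^0.12 = 1.1275; dividend-adjusted growth = e^(0.12−0.04) = 1.0833.
Risk-neutral probability p = (1.0833 − 0.95)/(1.1 − 0.95) = 0.1333/0.1500 = 0.8886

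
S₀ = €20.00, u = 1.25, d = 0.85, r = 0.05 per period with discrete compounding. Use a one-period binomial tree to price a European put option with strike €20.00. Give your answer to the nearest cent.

Risk-neutral probability p = (1 + 0.05 − 0.85)/(1.25 − 0.85) = 0.2000/0.4000 = 0.5000
Terminal stock prices: S_u = 25, S_d = 17
Terminal payoffs (K − S): max(-5, 0) = 0, max(3, 0) = 3
Node 0 (S = 20): V_0 = 1/1.05·[0.5000·0.0000 + 0.5000·3.0000] = 1.4286

€1.43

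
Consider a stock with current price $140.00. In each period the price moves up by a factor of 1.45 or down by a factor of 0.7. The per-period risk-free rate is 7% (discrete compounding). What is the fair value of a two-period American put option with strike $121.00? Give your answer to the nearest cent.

Risk-neutral probability p = (1 + 0.07 − 0.7)/(1.45 − 0.7) = 0.3700/0.7500 = 0.4933
Terminal stock prices: S_uu = 294.4, S_ud = 142.1, S_dd = 68.6
Terminal payoffs (K − S): max(-173.4, 0) = 0, max(-21.1, 0) = 0, max(52.4, 0) = 52.4
Node u (S = 203): continuation = 1/1.07·[0.4933·0.0000 + 0.5067·0.0000] = 0.0000; exercise value = 0.0000 ≤ continuation, so V_u = 0.0000
Node d (S = 98): continuation = 1/1.07·[0.4933·0.0000 + 0.5067·52.4000] = 24.8125; exercise value = 23.0000 ≤ continuation, so V_d = 24.8125
Node 0 (S = 140): continuation = 1/1.07·[0.4933·0.0000 + 0.5067·24.8125] = 11.7492; exercise value = 0.0000 ≤ continuation, so V_0 = 11.7492

$11.75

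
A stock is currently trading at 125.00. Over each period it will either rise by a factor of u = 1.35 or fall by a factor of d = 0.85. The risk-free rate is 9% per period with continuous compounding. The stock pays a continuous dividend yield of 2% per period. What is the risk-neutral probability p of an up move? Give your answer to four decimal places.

p = 0.4450

Per-period risk-free factor R = e^0.09 = 1.0942; dividend-adjusted growth = e^(0.09−0.02) = 1.0725.
Risk-neutral probability p = (1.0725 − 0.85)/(1.35 − 0.85) = 0.2225/0.5000 = 0.4450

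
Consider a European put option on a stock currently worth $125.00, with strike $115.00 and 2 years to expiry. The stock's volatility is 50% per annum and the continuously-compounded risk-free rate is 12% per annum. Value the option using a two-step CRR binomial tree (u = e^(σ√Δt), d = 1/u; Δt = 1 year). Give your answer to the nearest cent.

CRR parameters: u = e^(σ√Δt) = e^(0.5·√1) = 1.6487, d = 1/u = 0.6065
Per-period rate: rΔt = 0.12·1 = 0.12, so R = e^0.12 = 1.1275
Risk-neutral probability p = (e^0.12 − 0.6065)/(1.6487 − 0.6065) = 0.5210/1.0422 = 0.4999
Terminal stock prices: S_uu = 339.8, S_ud = 125, S_dd = 45.98
Terminal payoffs (K − S): max(-224.8, 0) = 0, max(-10, 0) = 0, max(69.02, 0) = 69.02
Node u (S = 206.1): V_u = e^(−0.12)·[0.4999·0.0000 + 0.5001·0.0000] = 0.0000
Node d (S = 75.82): V_d = e^(−0.12)·[0.4999·0.0000 + 0.5001·69.0151] = 30.6130
Node 0 (S = 125): V_0 = e^(−0.12)·[0.4999·0.0000 + 0.5001·30.6130] = 13.5790

$13.58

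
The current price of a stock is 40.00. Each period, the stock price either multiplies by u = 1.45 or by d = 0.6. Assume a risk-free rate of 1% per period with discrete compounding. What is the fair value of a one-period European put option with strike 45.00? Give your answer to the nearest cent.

Risk-neutral probability p = (1 + 0.01 − 0.6)/(1.45 − 0.6) = 0.4100/0.8500 = 0.4824
Terminal stock prices: S_u = 58, S_d = 24
Terminal payoffs (K − S): max(-13, 0) = 0, max(21, 0) = 21
Node 0 (S = 40): V_0 = 1/1.01·[0.4824·0.0000 + 0.5176·21.0000] = 10.7630

10.76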